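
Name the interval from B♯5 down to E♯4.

Descending from B#5 to E#4 is the same interval as ascending E#4 to B#5.
E to B spans five letter names (E-F-G-A-B), plus an octave: a twelfth.
The perfect twelfth spans 19 semitones, and E#4 to B#5 is exactly 19 semitones — so this is a perfect twelfth.
(Equivalently, a compound perfect fifth: a perfect fifth plus an octave.)

perfect twelfth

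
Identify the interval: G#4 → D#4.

Descending from G#4 to D#4 is the same interval as ascending D#4 to G#4.
D to G spans four letter names (D-E-F-G), so the interval is some kind of fourth.
The perfect fourth spans 5 semitones, and D#4 to G#4 is exactly 5 semitones — so this is a perfect fourth.

P4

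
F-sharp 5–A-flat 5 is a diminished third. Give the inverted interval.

augmented sixth

Interval numbers invert to sum to nine: 3 + 6 = 9, so a third inverts to a sixth.
The quality also flips — diminished becomes augmented — giving an augmented sixth.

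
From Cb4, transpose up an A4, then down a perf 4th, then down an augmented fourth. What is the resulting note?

An augmented fourth up from Cb4 is F4.
F4 down a perfect fourth → C4 (5 semitones).
An augmented fourth down from C4 is Gb3.

Gb3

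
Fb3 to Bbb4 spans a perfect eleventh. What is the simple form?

Each octave removed subtracts seven from the number: 11 − 7 = 4.
So a perfect eleventh is an octave plus a perfect fourth. The quality is unchanged.

perfect 4th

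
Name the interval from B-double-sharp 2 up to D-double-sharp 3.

B to D spans three letter names (B-C-D): a third.
At 3 semitones, B##2→D##3 falls one short of a major third: minor.

minor 3rd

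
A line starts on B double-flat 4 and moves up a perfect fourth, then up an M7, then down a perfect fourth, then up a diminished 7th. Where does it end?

Bbb4 up a perfect fourth → Ebb5 (5 semitones).
Ebb5 up a major seventh → Db6 (11 semitones).
A perfect fourth down from Db6 is Ab5.
Ab5 up a diminished seventh → Gbb6 (9 semitones).

G double-flat 6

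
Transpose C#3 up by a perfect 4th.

F#3

The fourth takes the letter from C up to F.
A perfect fourth is 5 semitones; 5 semitones up from C#3 gives F#3.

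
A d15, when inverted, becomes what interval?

augmented unison

First reduce the compound diminished fifteenth to its simple form, a diminished octave.
Inverted interval numbers add to nine, so an octave pairs with a unison (8 + 1 = 9).
The quality also flips — diminished becomes augmented — giving an augmented unison.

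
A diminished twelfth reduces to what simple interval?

d5

Each octave removed subtracts seven from the number: 12 − 7 = 5.
So a diminished twelfth is an octave plus a diminished fifth. The quality is unchanged.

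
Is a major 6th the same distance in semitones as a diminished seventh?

Yes

Both span 9 semitones: a major sixth and a diminished seventh are the same chromatic distance.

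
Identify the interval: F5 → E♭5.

M2

Descending from F5 to Eb5 is the same interval as ascending Eb5 to F5.
E to F spans two letter names (E-F): a second.
Eb5 to F5 is 2 semitones, matching the major second exactly, so the quality is major.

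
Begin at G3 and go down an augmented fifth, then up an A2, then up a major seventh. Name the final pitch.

C#4

Down an augmented fifth from G3: Cb3 (8 semitones down).
An augmented second up from Cb3 is D3.
A major seventh up from D3 is C#4.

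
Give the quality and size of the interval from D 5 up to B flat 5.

minor sixth

D to B spans six letter names (D-E-F-G-A-B): a sixth.
A major sixth would be 9 semitones, but D5 to Bb5 is 8 — one semitone narrower, making it a minor sixth.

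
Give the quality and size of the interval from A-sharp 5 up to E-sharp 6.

A to E spans five letter names (A-B-C-D-E): a fifth.
A#5 to E#6 is 7 semitones, matching the perfect fifth exactly, so the quality is perfect.

perfect 5th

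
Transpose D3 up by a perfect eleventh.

G4

Counting four letter names plus an octave up from D lands on G.
A perfect eleventh spans 17 semitones, so from D3 the target pitch is G4.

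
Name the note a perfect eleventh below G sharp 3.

Counting four letter names plus an octave down from G lands on D.
A perfect eleventh spans 17 semitones, so from G#3 the target pitch is D#2.

D sharp 2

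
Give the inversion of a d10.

A6

First reduce the compound diminished tenth to its simple form, a diminished third.
The rule of nine gives the new number: 9 − 3 = 6, so a third becomes a sixth.
The quality also flips — diminished becomes augmented — giving an augmented sixth.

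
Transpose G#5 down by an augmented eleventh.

Counting four letter names plus an octave down from G lands on D.
Moving 18 semitones down from G#5 (the size of an augmented eleventh) reaches D4.

D4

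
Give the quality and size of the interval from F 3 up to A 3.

major third

F to A spans three letter names (F-G-A): a third.
The major third spans 4 semitones, and F3 to A3 is exactly 4 semitones — so this is a major third.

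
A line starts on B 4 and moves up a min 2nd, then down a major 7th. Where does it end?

Up a minor second from B4: C5 (1 semitone up).
A major seventh down from C5 is Db4.

D flat 4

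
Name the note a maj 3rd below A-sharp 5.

F-sharp 5

The third takes the letter from A down to F.
Moving 4 semitones down from A#5 (the size of a major third) reaches F#5.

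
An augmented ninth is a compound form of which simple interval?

A2

Take out an octave (7 from the number): 9 − 7 = 2.
So an augmented ninth is an octave plus an augmented second. The quality is unchanged.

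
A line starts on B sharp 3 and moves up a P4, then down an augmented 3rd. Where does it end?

Up a perfect fourth from B#3: E#4 (5 semitones up).
Down an augmented third from E#4: C4 (5 semitones down).

C 4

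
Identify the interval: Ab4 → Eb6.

A to E spans five letter names (A-B-C-D-E), plus an octave: a twelfth.
Counting semitones, Ab4→Eb6 is 19, which is the perfect twelfth.
(Equivalently, a compound perfect fifth: a perfect fifth plus an octave.)

perfect twelfth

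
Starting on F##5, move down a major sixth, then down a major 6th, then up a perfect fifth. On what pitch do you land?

G#4

Down a major sixth from F##5: A#4 (9 semitones down).
A major sixth down from A#4 is C#4.
C#4 up a perfect fifth → G#4 (7 semitones).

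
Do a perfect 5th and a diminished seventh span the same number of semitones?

No

7 semitones (perfect fifth) vs 9 semitones (diminished seventh): not equal.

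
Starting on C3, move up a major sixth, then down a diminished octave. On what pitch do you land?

A#2

C3 up a major sixth → A3 (9 semitones).
Down a diminished octave from A3: A#2 (11 semitones down).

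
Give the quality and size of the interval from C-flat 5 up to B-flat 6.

C to B spans seven letter names (C-D-E-F-G-A-B), plus an octave: a fourteenth.
Counting semitones, Cb5→Bb6 is 23, which is the major fourteenth.
(Equivalently, a compound major seventh: a major seventh plus an octave.)

M14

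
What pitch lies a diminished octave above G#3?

For an octave the letter name doesn't change: still G, an octave up.
A diminished octave is 11 semitones; 11 semitones up from G#3 gives G4.

G4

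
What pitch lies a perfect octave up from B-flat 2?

B-flat 3

The letter stays B (same as the start), shifted an octave up.
A perfect octave spans 12 semitones, so from Bb2 the target pitch is Bb3.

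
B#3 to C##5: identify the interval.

major 9th

B to C spans two letter names (B-C), plus an octave — that makes it a ninth of some quality.
B#3 to C##5 is 14 semitones, matching the major ninth exactly, so the quality is major.
(Equivalently, a compound major second: a major second plus an octave.)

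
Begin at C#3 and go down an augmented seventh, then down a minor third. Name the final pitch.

An augmented seventh down from C#3 is Db2.
Db2 down a minor third → Bb1 (3 semitones).

Bb1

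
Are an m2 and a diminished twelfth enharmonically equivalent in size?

A minor second spans 1 semitone; a diminished twelfth spans 18 semitones. They differ by 17.

No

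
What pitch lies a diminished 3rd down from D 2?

B-sharp 1

Three letter names down from D: B.
A diminished third is 2 semitones; 2 semitones down from D2 gives B#1.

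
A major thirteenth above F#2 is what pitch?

The thirteenth's letter: F up six letter names plus an octave → D.
A major thirteenth spans 21 semitones, so from F#2 the target pitch is D#4.

D#4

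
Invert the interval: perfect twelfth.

perfect 4th

First reduce the compound perfect twelfth to its simple form, a perfect fifth.
Inverted interval numbers add to nine, so a fifth pairs with a fourth (5 + 4 = 9).
The quality also flips — perfect stays perfect — giving a perfect fourth.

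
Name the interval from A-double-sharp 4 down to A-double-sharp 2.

perfect fifteenth

Descending from A##4 to A##2 is the same interval as ascending A##2 to A##4.
A to A is the same letter name, plus 2 octaves — that makes it a fifteenth of some quality.
The perfect fifteenth spans 24 semitones, and A##2 to A##4 is exactly 24 semitones — so this is a perfect fifteenth.
(Equivalently, a compound perfect octave: a perfect octave plus an octave.)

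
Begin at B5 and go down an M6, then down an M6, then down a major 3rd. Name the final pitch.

Db4

B5 down a major sixth → D5 (9 semitones).
D5 down a major sixth → F4 (9 semitones).
Down a major third from F4: Db4 (4 semitones down).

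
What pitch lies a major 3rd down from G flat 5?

The third takes the letter from G down to E.
Moving 4 semitones down from Gb5 (the size of a major third) reaches Ebb5.

E double-flat 5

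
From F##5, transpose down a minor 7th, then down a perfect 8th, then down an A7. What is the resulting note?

A2

Down a minor seventh from F##5: G##4 (10 semitones down).
G##4 down a perfect octave → G##3 (12 semitones).
G##3 down an augmented seventh → A2 (12 semitones).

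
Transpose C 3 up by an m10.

E-flat 4

The tenth's letter: C up three letter names plus an octave → E.
A minor tenth is 15 semitones; 15 semitones up from C3 gives Eb4.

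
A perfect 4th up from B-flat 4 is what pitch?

E-flat 5

The fourth takes the letter from B up to E.
A perfect fourth spans 5 semitones, so from Bb4 the target pitch is Eb5.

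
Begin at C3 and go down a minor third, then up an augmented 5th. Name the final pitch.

C3 down a minor third → A2 (3 semitones).
An augmented fifth up from A2 is E#3.

E#3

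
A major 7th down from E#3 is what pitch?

Seven letter names down from E: F.
Moving 11 semitones down from E#3 (the size of a major seventh) reaches F#2.

F#2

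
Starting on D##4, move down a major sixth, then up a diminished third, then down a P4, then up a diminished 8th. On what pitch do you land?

A major sixth down from D##4 is F##3.
A diminished third up from F##3 is A3.
Down a perfect fourth from A3: E3 (5 semitones down).
Up a diminished octave from E3: Eb4 (11 semitones up).

Eb4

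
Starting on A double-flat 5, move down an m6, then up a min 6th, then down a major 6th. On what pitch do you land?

A minor sixth down from Abb5 is Cb5.
Cb5 up a minor sixth → Abb5 (8 semitones).
Abb5 down a major sixth → Cbb5 (9 semitones).

C double-flat 5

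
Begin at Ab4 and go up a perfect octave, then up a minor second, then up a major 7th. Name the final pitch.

Up a perfect octave from Ab4: Ab5 (12 semitones up).
Ab5 up a minor second → Bbb5 (1 semitone).
A major seventh up from Bbb5 is Ab6.

Ab6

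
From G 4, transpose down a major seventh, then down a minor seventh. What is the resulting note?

B flat 2

G4 down a major seventh → Ab3 (11 semitones).
Ab3 down a minor seventh → Bb2 (10 semitones).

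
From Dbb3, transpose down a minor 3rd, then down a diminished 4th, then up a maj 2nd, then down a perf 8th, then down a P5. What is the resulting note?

C1

Down a minor third from Dbb3: Bbb2 (3 semitones down).
Down a diminished fourth from Bbb2: F2 (4 semitones down).
F2 up a major second → G2 (2 semitones).
Down a perfect octave from G2: G1 (12 semitones down).
G1 down a perfect fifth → C1 (7 semitones).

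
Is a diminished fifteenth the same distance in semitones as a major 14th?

Both span 23 semitones: a diminished fifteenth and a major fourteenth are the same chromatic distance.

Yes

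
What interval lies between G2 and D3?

G to D spans five letter names (G-A-B-C-D): a fifth.
G2 to D3 is 7 semitones, matching the perfect fifth exactly, so the quality is perfect.

perfect fifth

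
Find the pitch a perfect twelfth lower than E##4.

A##2

The twelfth's letter: E down five letter names plus an octave → A.
A perfect twelfth spans 19 semitones, so from E##4 the target pitch is A##2.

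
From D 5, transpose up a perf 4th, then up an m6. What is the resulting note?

E flat 6

Up a perfect fourth from D5: G5 (5 semitones up).
G5 up a minor sixth → Eb6 (8 semitones).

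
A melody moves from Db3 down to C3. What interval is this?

minor 2nd

Descending from Db3 to C3 is the same interval as ascending C3 to Db3.
C to D spans two letter names (C-D): a second.
C3 to Db3 is 1 semitone, a half step short of the major second (2), so this is minor.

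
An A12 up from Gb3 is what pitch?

Counting five letter names plus an octave up from G lands on D.
Moving 20 semitones up from Gb3 (the size of an augmented twelfth) reaches D5.

D5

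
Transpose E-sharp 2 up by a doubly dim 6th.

Counting six letter names up from E lands on C.
Moving 6 semitones up from E#2 (the size of a doubly diminished sixth) reaches Cb3.

C-flat 3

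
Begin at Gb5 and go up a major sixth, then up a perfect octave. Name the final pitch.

Up a major sixth from Gb5: Eb6 (9 semitones up).
Eb6 up a perfect octave → Eb7 (12 semitones).

Eb7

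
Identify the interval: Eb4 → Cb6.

E to C spans six letter names (E-F-G-A-B-C), plus an octave: a thirteenth.
Eb4 to Cb6 is 20 semitones, a half step short of the major thirteenth (21), so this is minor.
(Equivalently, a compound minor sixth: a minor sixth plus an octave.)

minor 13th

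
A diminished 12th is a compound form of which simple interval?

Subtracting seven from the interval number removes an octave: 12 − 7 = 5.
That makes a diminished twelfth a compound diminished fifth — an octave plus a diminished fifth.

diminished 5th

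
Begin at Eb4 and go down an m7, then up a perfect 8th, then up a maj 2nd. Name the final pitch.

Down a minor seventh from Eb4: F3 (10 semitones down).
A perfect octave up from F3 is F4.
F4 up a major second → G4 (2 semitones).

G4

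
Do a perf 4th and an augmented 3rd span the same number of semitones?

Both span 5 semitones: a perfect fourth and an augmented third are the same chromatic distance.

Yes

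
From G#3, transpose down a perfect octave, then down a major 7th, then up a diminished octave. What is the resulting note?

Ab2

Down a perfect octave from G#3: G#2 (12 semitones down).
Down a major seventh from G#2: A1 (11 semitones down).
A diminished octave up from A1 is Ab2.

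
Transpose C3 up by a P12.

G4

Counting five letter names plus an octave up from C lands on G.
Moving 19 semitones up from C3 (the size of a perfect twelfth) reaches G4.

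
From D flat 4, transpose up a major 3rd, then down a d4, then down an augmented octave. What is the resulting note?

C 3

Up a major third from Db4: F4 (4 semitones up).
F4 down a diminished fourth → C#4 (4 semitones).
An augmented octave down from C#4 is C3.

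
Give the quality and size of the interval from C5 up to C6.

P8

C to C is the same letter name, plus an octave — that makes it an octave of some quality.
The perfect octave spans 12 semitones, and C5 to C6 is exactly 12 semitones — so this is a perfect octave.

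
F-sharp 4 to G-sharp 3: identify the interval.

minor 7th

Descending from F#4 to G#3 is the same interval as ascending G#3 to F#4.
G to F spans seven letter names (G-A-B-C-D-E-F): a seventh.
G#3 to F#4 is 10 semitones, a half step short of the major seventh (11), so this is minor.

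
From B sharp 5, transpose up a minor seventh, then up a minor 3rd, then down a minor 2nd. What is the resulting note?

Up a minor seventh from B#5: A#6 (10 semitones up).
A minor third up from A#6 is C#7.
Down a minor second from C#7: B#6 (1 semitone down).

B sharp 6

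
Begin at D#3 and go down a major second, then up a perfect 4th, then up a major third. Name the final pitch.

Down a major second from D#3: C#3 (2 semitones down).
C#3 up a perfect fourth → F#3 (5 semitones).
A major third up from F#3 is A#3.

A#3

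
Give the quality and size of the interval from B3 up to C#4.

B to C spans two letter names (B-C): a second.
Counting semitones, B3→C#4 is 2, which is the major second.

major 2nd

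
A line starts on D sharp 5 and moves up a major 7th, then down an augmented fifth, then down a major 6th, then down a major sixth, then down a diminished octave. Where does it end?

D#5 up a major seventh → C##6 (11 semitones).
C##6 down an augmented fifth → F#5 (8 semitones).
F#5 down a major sixth → A4 (9 semitones).
A major sixth down from A4 is C4.
C4 down a diminished octave → C#3 (11 semitones).

C sharp 3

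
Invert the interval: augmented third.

diminished sixth

Interval numbers invert to sum to nine: 3 + 6 = 9, so a third inverts to a sixth.
And augmented becomes diminished under inversion, so we get a diminished sixth.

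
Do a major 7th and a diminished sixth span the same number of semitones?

A major seventh is 11 semitones but a diminished sixth is 7 semitones — different sizes.

No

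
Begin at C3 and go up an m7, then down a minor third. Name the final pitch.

A minor seventh up from C3 is Bb3.
A minor third down from Bb3 is G3.

G3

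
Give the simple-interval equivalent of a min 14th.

Each octave removed subtracts seven from the number: 14 − 7 = 7.
Quality carries through unchanged, so the simple form is a minor seventh.

minor 7th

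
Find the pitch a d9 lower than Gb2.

Counting two letter names plus an octave down from G lands on F.
Moving 12 semitones down from Gb2 (the size of a diminished ninth) reaches F#1.

F#1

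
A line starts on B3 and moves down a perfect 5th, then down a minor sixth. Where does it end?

G#2

B3 down a perfect fifth → E3 (7 semitones).
E3 down a minor sixth → G#2 (8 semitones).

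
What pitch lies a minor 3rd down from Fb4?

Counting three letter names down from F lands on D.
A minor third is 3 semitones; 3 semitones down from Fb4 gives Db4.

Db4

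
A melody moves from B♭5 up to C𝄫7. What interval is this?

diminished 9th

B to C spans two letter names (B-C), plus an octave — that makes it a ninth of some quality.
Bb5 to Cbb7 spans 12 semitones — two semitones narrower than the major ninth (14) — giving a diminished ninth.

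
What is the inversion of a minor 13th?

First reduce the compound minor thirteenth to its simple form, a minor sixth.
Interval numbers invert to sum to nine: 6 + 3 = 9, so a sixth inverts to a third.
The quality also flips — minor becomes major — giving a major third.

major 3rd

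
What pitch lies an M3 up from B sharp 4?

Three letter names up from B: D.
A major third is 4 semitones; 4 semitones up from B#4 gives D##5.

D double-sharp 5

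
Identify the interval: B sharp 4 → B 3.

augmented octave

Descending from B#4 to B3 is the same interval as ascending B3 to B#4.
B to B is the same letter name, plus an octave — that makes it an octave of some quality.
A perfect octave would be 12 semitones; B3 to B#4 is 13, one semitone wider, so the interval is augmented.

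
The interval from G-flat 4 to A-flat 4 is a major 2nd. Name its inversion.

minor 7th

Interval numbers invert to sum to nine: 2 + 7 = 9, so a second inverts to a seventh.
The quality also flips — major becomes minor — giving a minor seventh.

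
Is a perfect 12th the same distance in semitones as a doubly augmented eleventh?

A perfect twelfth = 19 semitones = a doubly augmented eleventh; enharmonically equal.

Yes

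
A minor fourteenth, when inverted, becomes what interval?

First reduce the compound minor fourteenth to its simple form, a minor seventh.
Interval numbers invert to sum to nine: 7 + 2 = 9, so a seventh inverts to a second.
Quality inverts too: minor becomes major. That makes the inversion a major second.

major second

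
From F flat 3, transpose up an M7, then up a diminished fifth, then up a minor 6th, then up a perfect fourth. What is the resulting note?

C double-flat 6

A major seventh up from Fb3 is Eb4.
Up a diminished fifth from Eb4: Bbb4 (6 semitones up).
Up a minor sixth from Bbb4: Gbb5 (8 semitones up).
A perfect fourth up from Gbb5 is Cbb6.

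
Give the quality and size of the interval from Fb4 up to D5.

F to D spans six letter names (F-G-A-B-C-D), so the interval is some kind of sixth.
A major sixth would be 9 semitones; Fb4 to D5 is 10, one semitone wider, so the interval is augmented.

augmented 6th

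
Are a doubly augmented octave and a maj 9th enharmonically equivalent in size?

Yes

Both span 14 semitones: a doubly augmented octave and a major ninth are the same chromatic distance.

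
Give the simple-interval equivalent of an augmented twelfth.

augmented 5th

Take out an octave (7 from the number): 12 − 7 = 5.
That makes an augmented twelfth a compound augmented fifth — an octave plus an augmented fifth.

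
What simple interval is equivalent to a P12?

P5

Each octave removed subtracts seven from the number: 12 − 7 = 5.
Quality carries through unchanged, so the simple form is a perfect fifth.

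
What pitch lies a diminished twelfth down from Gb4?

Counting five letter names plus an octave down from G lands on C.
Moving 18 semitones down from Gb4 (the size of a diminished twelfth) reaches C3.

C3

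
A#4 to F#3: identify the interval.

major tenth

Descending from A#4 to F#3 is the same interval as ascending F#3 to A#4.
F to A spans three letter names (F-G-A), plus an octave, so the interval is some kind of tenth.
Counting semitones, F#3→A#4 is 16, which is the major tenth.
(Equivalently, a compound major third: a major third plus an octave.)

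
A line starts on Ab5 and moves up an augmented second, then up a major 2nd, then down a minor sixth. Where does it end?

Up an augmented second from Ab5: B5 (3 semitones up).
A major second up from B5 is C#6.
A minor sixth down from C#6 is E#5.

E#5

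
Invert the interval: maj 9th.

First reduce the compound major ninth to its simple form, a major second.
Interval numbers invert to sum to nine: 2 + 7 = 9, so a second inverts to a seventh.
And major becomes minor under inversion, so we get a minor seventh.

m7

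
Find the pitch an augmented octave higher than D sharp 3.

D double-sharp 4

The letter stays D (same as the start), shifted an octave up.
Moving 13 semitones up from D#3 (the size of an augmented octave) reaches D##4.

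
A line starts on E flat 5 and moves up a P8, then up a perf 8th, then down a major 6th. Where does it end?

G flat 6

Eb5 up a perfect octave → Eb6 (12 semitones).
Eb6 up a perfect octave → Eb7 (12 semitones).
Down a major sixth from Eb7: Gb6 (9 semitones down).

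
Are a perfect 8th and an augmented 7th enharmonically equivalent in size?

Yes

Both span 12 semitones: a perfect octave and an augmented seventh are the same chromatic distance.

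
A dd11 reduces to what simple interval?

Take out an octave (7 from the number): 11 − 7 = 4.
So a doubly diminished eleventh is an octave plus a doubly diminished fourth. The quality is unchanged.

doubly diminished 4th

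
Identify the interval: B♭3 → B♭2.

perfect octave

Descending from Bb3 to Bb2 is the same interval as ascending Bb2 to Bb3.
B to B is the same letter name, plus an octave — that makes it an octave of some quality.
Counting semitones, Bb2→Bb3 is 12, which is the perfect octave.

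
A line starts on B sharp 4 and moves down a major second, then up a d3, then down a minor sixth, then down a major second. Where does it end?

Down a major second from B#4: A#4 (2 semitones down).
A#4 up a diminished third → C5 (2 semitones).
Down a minor sixth from C5: E4 (8 semitones down).
A major second down from E4 is D4.

D 4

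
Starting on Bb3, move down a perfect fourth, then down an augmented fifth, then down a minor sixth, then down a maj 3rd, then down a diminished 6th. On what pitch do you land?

D1

A perfect fourth down from Bb3 is F3.
F3 down an augmented fifth → Bbb2 (8 semitones).
A minor sixth down from Bbb2 is Db2.
A major third down from Db2 is Bbb1.
Down a diminished sixth from Bbb1: D1 (7 semitones down).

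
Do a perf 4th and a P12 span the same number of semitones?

A perfect fourth spans 5 semitones; a perfect twelfth spans 19 semitones. They differ by 14.

No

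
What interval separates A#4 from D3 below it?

Descending from A#4 to D3 is the same interval as ascending D3 to A#4.
D to A spans five letter names (D-E-F-G-A), plus an octave: a twelfth.
A perfect twelfth would be 19 semitones; D3 to A#4 is 20, one semitone wider, so the interval is augmented.
(Equivalently, a compound augmented fifth: an augmented fifth plus an octave.)

augmented 12th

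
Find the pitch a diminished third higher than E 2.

Three letter names up from E: G.
A diminished third is 2 semitones; 2 semitones up from E2 gives Gb2.

G flat 2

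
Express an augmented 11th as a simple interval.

A4

Take out an octave (7 from the number): 11 − 7 = 4.
Quality carries through unchanged, so the simple form is an augmented fourth.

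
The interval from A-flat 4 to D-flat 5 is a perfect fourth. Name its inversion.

Inverted interval numbers add to nine, so a fourth pairs with a fifth (4 + 5 = 9).
Quality inverts too: perfect stays perfect. That makes the inversion a perfect fifth.

P5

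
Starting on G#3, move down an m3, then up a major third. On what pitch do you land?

Down a minor third from G#3: E#3 (3 semitones down).
A major third up from E#3 is G##3.

G##3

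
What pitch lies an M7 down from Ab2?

Seven letter names down from A: B.
Moving 11 semitones down from Ab2 (the size of a major seventh) reaches Bbb1.

Bbb1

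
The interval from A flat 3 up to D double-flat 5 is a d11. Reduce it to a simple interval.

diminished fourth

Take out an octave (7 from the number): 11 − 7 = 4.
Quality carries through unchanged, so the simple form is a diminished fourth.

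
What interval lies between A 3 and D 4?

perfect fourth

A to D spans four letter names (A-B-C-D), so the interval is some kind of fourth.
The perfect fourth spans 5 semitones, and A3 to D4 is exactly 5 semitones — so this is a perfect fourth.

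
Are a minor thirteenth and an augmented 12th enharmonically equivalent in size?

Both span 20 semitones: a minor thirteenth and an augmented twelfth are the same chromatic distance.

Yes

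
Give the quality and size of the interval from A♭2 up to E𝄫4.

d12

A to E spans five letter names (A-B-C-D-E), plus an octave — that makes it a twelfth of some quality.
The perfect twelfth is 19 semitones; here we have 18, one semitone narrower: diminished.
(Equivalently, a compound diminished fifth: a diminished fifth plus an octave.)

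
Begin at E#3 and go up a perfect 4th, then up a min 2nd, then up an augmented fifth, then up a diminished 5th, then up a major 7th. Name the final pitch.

B#5

E#3 up a perfect fourth → A#3 (5 semitones).
A minor second up from A#3 is B3.
An augmented fifth up from B3 is F##4.
F##4 up a diminished fifth → C#5 (6 semitones).
C#5 up a major seventh → B#5 (11 semitones).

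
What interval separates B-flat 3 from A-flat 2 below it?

Descending from Bb3 to Ab2 is the same interval as ascending Ab2 to Bb3.
A to B spans two letter names (A-B), plus an octave: a ninth.
The major ninth spans 14 semitones, and Ab2 to Bb3 is exactly 14 semitones — so this is a major ninth.
(Equivalently, a compound major second: a major second plus an octave.)

major ninth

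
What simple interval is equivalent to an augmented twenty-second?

augmented octave

Subtracting seven from the interval number removes an octave: 22 − 14 = 8.
So an augmented twenty-second is 2 octaves plus an augmented octave. The quality is unchanged.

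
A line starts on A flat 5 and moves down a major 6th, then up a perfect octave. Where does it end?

C flat 6

Down a major sixth from Ab5: Cb5 (9 semitones down).
Up a perfect octave from Cb5: Cb6 (12 semitones up).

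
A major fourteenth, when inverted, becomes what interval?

minor second

First reduce the compound major fourteenth to its simple form, a major seventh.
The rule of nine gives the new number: 9 − 7 = 2, so a seventh becomes a second.
And major becomes minor under inversion, so we get a minor second.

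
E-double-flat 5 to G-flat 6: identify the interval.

E to G spans three letter names (E-F-G), plus an octave — that makes it a tenth of some quality.
Ebb5 to Gb6 is 16 semitones, matching the major tenth exactly, so the quality is major.
(Equivalently, a compound major third: a major third plus an octave.)

major tenth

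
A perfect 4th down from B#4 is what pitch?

The fourth takes the letter from B down to F.
A perfect fourth spans 5 semitones, so from B#4 the target pitch is F##4.

F##4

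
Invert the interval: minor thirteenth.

major 3rd

First reduce the compound minor thirteenth to its simple form, a minor sixth.
Inverted interval numbers add to nine, so a sixth pairs with a third (6 + 3 = 9).
Quality inverts too: minor becomes major. That makes the inversion a major third.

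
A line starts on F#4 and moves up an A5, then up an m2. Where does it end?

F#4 up an augmented fifth → C##5 (8 semitones).
Up a minor second from C##5: D#5 (1 semitone up).

D#5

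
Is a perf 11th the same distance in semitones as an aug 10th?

A perfect eleventh spans 17 semitones, and an augmented tenth also spans 17 semitones — they're enharmonic.

Yes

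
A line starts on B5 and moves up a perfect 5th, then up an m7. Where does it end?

E7

Up a perfect fifth from B5: F#6 (7 semitones up).
Up a minor seventh from F#6: E7 (10 semitones up).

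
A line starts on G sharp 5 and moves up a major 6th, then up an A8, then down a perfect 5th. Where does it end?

A double-sharp 6

Up a major sixth from G#5: E#6 (9 semitones up).
E#6 up an augmented octave → E##7 (13 semitones).
A perfect fifth down from E##7 is A##6.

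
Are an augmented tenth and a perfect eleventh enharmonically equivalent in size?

An augmented tenth spans 17 semitones, and a perfect eleventh also spans 17 semitones — they're enharmonic.

Yes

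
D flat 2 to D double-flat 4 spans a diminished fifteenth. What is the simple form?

Subtracting seven from the interval number removes an octave: 15 − 7 = 8.
So a diminished fifteenth is an octave plus a diminished octave. The quality is unchanged.

diminished 8th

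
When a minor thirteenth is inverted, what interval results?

major 3rd

First reduce the compound minor thirteenth to its simple form, a minor sixth.
Interval numbers invert to sum to nine: 6 + 3 = 9, so a sixth inverts to a third.
And minor becomes major under inversion, so we get a major third.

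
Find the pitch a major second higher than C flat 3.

D flat 3

Counting two letter names up from C lands on D.
A major second is 2 semitones; 2 semitones up from Cb3 gives Db3.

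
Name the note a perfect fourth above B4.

The fourth takes the letter from B up to E.
Moving 5 semitones up from B4 (the size of a perfect fourth) reaches E5.

E5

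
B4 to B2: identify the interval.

perfect fifteenth

Descending from B4 to B2 is the same interval as ascending B2 to B4.
B to B is the same letter name, plus 2 octaves, so the interval is some kind of fifteenth.
Counting semitones, B2→B4 is 24, which is the perfect fifteenth.
(Equivalently, a compound perfect octave: a perfect octave plus an octave.)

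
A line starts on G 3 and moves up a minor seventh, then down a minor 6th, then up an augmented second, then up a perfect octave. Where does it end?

G3 up a minor seventh → F4 (10 semitones).
Down a minor sixth from F4: A3 (8 semitones down).
An augmented second up from A3 is B#3.
A perfect octave up from B#3 is B#4.

B sharp 4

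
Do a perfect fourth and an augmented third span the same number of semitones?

Both span 5 semitones: a perfect fourth and an augmented third are the same chromatic distance.

Yes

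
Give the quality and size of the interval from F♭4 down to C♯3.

dd11

Descending from Fb4 to C#3 is the same interval as ascending C#3 to Fb4.
C to F spans four letter names (C-D-E-F), plus an octave: an eleventh.
C#3 to Fb4 spans 15 semitones — two semitones narrower than the perfect eleventh (17) — giving a doubly diminished eleventh.
(Equivalently, a compound doubly diminished fourth: a doubly diminished fourth plus an octave.)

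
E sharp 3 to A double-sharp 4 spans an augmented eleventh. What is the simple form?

A4

Take out an octave (7 from the number): 11 − 7 = 4.
That makes an augmented eleventh a compound augmented fourth — an octave plus an augmented fourth.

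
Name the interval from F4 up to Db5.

F to D spans six letter names (F-G-A-B-C-D), so the interval is some kind of sixth.
F4 to Db5 is 8 semitones, a half step short of the major sixth (9), so this is minor.

minor sixth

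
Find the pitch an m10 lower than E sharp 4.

Three letters down from E (plus an octave) reaches C.
A minor tenth is 15 semitones; 15 semitones down from E#4 gives C##3.

C double-sharp 3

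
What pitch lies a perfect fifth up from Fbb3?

Cbb4

The fifth takes the letter from F up to C.
A perfect fifth is 7 semitones; 7 semitones up from Fbb3 gives Cbb4.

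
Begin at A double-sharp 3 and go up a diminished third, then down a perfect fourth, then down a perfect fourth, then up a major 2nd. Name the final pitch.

A diminished third up from A##3 is C#4.
A perfect fourth down from C#4 is G#3.
Down a perfect fourth from G#3: D#3 (5 semitones down).
A major second up from D#3 is E#3.

E sharp 3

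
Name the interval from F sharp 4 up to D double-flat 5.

dd6

F to D spans six letter names (F-G-A-B-C-D): a sixth.
The major sixth is 9 semitones; here we have 6, three semitones narrower: doubly diminished.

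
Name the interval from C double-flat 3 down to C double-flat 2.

Descending from Cbb3 to Cbb2 is the same interval as ascending Cbb2 to Cbb3.
C to C is the same letter name, plus an octave, so the interval is some kind of octave.
Counting semitones, Cbb2→Cbb3 is 12, which is the perfect octave.

perfect octave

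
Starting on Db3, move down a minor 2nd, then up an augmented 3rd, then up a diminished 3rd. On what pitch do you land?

Db3 down a minor second → C3 (1 semitone).
Up an augmented third from C3: E#3 (5 semitones up).
A diminished third up from E#3 is G3.

G3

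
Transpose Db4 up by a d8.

For an octave the letter name doesn't change: still D, an octave up.
Moving 11 semitones up from Db4 (the size of a diminished octave) reaches Dbb5.

Dbb5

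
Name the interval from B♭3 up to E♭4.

B to E spans four letter names (B-C-D-E): a fourth.
Counting semitones, Bb3→Eb4 is 5, which is the perfect fourth.

perfect 4th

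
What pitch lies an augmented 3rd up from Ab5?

Counting three letter names up from A lands on C.
An augmented third spans 5 semitones, so from Ab5 the target pitch is C#6.

C#6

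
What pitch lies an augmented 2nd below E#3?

Counting two letter names down from E lands on D.
An augmented second is 3 semitones; 3 semitones down from E#3 gives D3.

D3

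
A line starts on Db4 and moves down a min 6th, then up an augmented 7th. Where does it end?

E#4

Db4 down a minor sixth → F3 (8 semitones).
Up an augmented seventh from F3: E#4 (12 semitones up).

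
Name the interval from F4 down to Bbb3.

Descending from F4 to Bbb3 is the same interval as ascending Bbb3 to F4.
B to F spans five letter names (B-C-D-E-F) — that makes it a fifth of some quality.
Bbb3 to F4 spans 8 semitones — one semitone wider than the perfect fifth (7) — giving an augmented fifth.

augmented fifth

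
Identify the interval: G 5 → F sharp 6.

major 7th

G to F spans seven letter names (G-A-B-C-D-E-F): a seventh.
The major seventh spans 11 semitones, and G5 to F#6 is exactly 11 semitones — so this is a major seventh.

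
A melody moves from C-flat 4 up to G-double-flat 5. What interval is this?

diminished twelfth

C to G spans five letter names (C-D-E-F-G), plus an octave: a twelfth.
Cb4 to Gbb5 spans 18 semitones — one semitone narrower than the perfect twelfth (19) — giving a diminished twelfth.
(Equivalently, a compound diminished fifth: a diminished fifth plus an octave.)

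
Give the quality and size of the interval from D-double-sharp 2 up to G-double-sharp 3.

perfect 11th

D to G spans four letter names (D-E-F-G), plus an octave: an eleventh.
The perfect eleventh spans 17 semitones, and D##2 to G##3 is exactly 17 semitones — so this is a perfect eleventh.
(Equivalently, a compound perfect fourth: a perfect fourth plus an octave.)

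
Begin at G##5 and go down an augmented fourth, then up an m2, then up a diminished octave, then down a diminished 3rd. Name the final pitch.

An augmented fourth down from G##5 is D#5.
A minor second up from D#5 is E5.
Up a diminished octave from E5: Eb6 (11 semitones up).
Down a diminished third from Eb6: C#6 (2 semitones down).

C#6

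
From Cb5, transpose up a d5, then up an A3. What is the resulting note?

Bb5

Cb5 up a diminished fifth → Gbb5 (6 semitones).
An augmented third up from Gbb5 is Bb5.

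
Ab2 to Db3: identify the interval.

A to D spans four letter names (A-B-C-D): a fourth.
Counting semitones, Ab2→Db3 is 5, which is the perfect fourth.

perfect fourth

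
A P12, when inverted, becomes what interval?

First reduce the compound perfect twelfth to its simple form, a perfect fifth.
Inverted interval numbers add to nine, so a fifth pairs with a fourth (5 + 4 = 9).
The quality also flips — perfect stays perfect — giving a perfect fourth.

perfect fourth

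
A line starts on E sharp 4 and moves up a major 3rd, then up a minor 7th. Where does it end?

F double-sharp 5

Up a major third from E#4: G##4 (4 semitones up).
Up a minor seventh from G##4: F##5 (10 semitones up).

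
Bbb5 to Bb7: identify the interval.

B to B is the same letter name, plus 2 octaves — that makes it a fifteenth of some quality.
A perfect fifteenth would be 24 semitones; Bbb5 to Bb7 is 25, one semitone wider, so the interval is augmented.
(Equivalently, a compound augmented octave: an augmented octave plus an octave.)

augmented fifteenth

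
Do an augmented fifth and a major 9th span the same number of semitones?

An augmented fifth spans 8 semitones; a major ninth spans 14 semitones. They differ by 6.

No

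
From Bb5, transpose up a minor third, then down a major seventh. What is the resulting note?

Bb5 up a minor third → Db6 (3 semitones).
Db6 down a major seventh → Ebb5 (11 semitones).

Ebb5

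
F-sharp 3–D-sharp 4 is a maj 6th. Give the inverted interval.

m3

Inverted interval numbers add to nine, so a sixth pairs with a third (6 + 3 = 9).
And major becomes minor under inversion, so we get a minor third.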